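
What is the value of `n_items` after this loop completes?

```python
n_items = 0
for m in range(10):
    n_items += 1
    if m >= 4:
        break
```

Loop breaks when m reaches 4, n_items is 5
`n_items` takes the values: 0 → 1 → 2 → 3 → 4 → 5

Answer: 5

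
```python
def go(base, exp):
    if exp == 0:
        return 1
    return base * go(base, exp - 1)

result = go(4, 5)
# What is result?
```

go(4, 5) = 4 * 4 * 4 * 4 * 4 = 1024

Answer: 1024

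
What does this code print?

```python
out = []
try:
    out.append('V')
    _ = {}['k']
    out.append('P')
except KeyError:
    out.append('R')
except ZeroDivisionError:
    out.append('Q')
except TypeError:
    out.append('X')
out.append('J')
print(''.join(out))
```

Execution trace: 'V' (try body) → 'R' (except KeyError) → 'J' (after the try/except). Output: VRJ

Answer: VRJ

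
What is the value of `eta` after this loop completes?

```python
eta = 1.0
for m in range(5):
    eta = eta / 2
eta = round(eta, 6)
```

Halving LR 5 times: 1 / 2^5
`eta` takes the values: 1.0 → 0.5 → 0.25 → 0.125 → 0.0625 → 0.03125

Answer: 0.03125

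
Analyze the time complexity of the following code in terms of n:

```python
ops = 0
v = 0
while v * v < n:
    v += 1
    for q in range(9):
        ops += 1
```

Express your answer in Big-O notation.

Each loop level contributes: √n × 1. Multiplying the contributions gives O(√n).

Answer: O(√n)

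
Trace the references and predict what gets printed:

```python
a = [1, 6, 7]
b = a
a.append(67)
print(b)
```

Key concept: basic list aliasing.
Step by step:
`a = [1, 6, 7]` → a = [1, 6, 7]
`b = a` → b = [1, 6, 7] (same object as a)
`a.append(67)` → a = [1, 6, 7, 67] (same object as b); b = [1, 6, 7, 67] (same object as a)
`print(b)` → prints [1, 6, 7, 67]

Answer: [1, 6, 7, 67]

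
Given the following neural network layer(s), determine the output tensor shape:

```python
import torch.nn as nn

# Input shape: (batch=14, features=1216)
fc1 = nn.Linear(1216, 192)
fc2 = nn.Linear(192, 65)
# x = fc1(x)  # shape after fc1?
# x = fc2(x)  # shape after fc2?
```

Input: (14, 1216) -> after fc1: (14, 192) -> Output: (14, 65)

Answer: (14, 65)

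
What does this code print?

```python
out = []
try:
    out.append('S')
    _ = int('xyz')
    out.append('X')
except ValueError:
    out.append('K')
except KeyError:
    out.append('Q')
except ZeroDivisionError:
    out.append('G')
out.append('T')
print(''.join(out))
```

Execution trace: 'S' (try body) → 'K' (except ValueError) → 'T' (after the try/except). Output: SKT

Answer: SKT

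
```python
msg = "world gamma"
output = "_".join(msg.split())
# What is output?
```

Trace:
`msg = "world gamma"` → msg = 'world gamma'
`output = "_".join(msg.split())` → output = 'world_gamma'
So output = 'world_gamma'

Answer: 'world_gamma'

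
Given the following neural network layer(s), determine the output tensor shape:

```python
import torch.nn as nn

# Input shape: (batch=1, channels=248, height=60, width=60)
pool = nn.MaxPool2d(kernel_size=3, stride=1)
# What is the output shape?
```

Input: (1, 248, 60, 60) -> Output: (1, 248, 58, 58)

Answer: (1, 248, 58, 58)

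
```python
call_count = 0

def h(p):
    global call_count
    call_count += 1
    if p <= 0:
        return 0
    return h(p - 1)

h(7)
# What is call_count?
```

Linear recursion stepping by 1: 8 calls from p=7 down to ≤0.

Answer: 8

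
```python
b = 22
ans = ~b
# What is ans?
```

Trace:
`b = 22` → b = 22
`ans = ~b` → ans = -23
So ans = -23

Answer: -23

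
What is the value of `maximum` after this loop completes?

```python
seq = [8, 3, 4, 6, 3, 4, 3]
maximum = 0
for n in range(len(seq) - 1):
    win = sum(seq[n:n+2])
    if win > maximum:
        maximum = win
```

Max sum of 2-element window in [8, 3, 4, 6, 3, 4, 3]
`maximum` takes the values: 0 → 11

Answer: 11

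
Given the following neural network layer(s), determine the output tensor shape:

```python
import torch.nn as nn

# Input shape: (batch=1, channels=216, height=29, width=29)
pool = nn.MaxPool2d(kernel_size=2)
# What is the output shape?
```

Input: (1, 216, 29, 29) -> Output: (1, 216, 14, 14)

Answer: (1, 216, 14, 14)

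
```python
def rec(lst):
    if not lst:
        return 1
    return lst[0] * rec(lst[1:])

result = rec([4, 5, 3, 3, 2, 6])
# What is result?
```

Product over [4, 5, 3, 3, 2, 6] = 4 * 5 * 3 * 3 * 2 * 6 = 2160

Answer: 2160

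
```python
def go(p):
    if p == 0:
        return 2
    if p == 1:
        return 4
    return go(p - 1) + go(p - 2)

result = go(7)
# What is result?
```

Build up from base cases: go(0)=2, go(1)=4, go(2)=6, go(3)=10, go(4)=16, go(5)=26, go(6)=42, ..., go(7)=68

Answer: 68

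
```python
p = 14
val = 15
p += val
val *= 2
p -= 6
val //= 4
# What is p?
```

Trace:
`p = 14` → p = 14
`val = 15` → val = 15
`p += val` → p = 29
`val *= 2` → val = 30
`p -= 6` → p = 23
`val //= 4` → val = 7
So p = 23

Answer: 23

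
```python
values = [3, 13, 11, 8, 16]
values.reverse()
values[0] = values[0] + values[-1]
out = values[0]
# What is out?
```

Trace:
`values = [3, 13, 11, 8, 16]` → values = [3, 13, 11, 8, 16]
`values.reverse()` → values = [16, 8, 11, 13, 3]
`values[0] = values[0] + values[-1]` → values = [19, 8, 11, 13, 3]
`out = values[0]` → out = 19
So out = 19

Answer: 19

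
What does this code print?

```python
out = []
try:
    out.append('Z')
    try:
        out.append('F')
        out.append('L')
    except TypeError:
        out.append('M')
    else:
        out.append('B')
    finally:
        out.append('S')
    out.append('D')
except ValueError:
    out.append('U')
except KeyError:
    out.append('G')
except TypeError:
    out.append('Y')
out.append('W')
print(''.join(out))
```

Execution trace: 'Z' (try body) → 'F' (inner try body) → 'L' (inner try body, no exception) → 'B' (inner else) → 'S' (inner finally) → 'D' (try body, no exception) → 'W' (after the try/except). Output: ZFLBSDW

Answer: ZFLBSDW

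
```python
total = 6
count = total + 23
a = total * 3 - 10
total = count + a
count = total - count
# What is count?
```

Trace:
`total = 6` → total = 6
`count = total + 23` → count = 29
`a = total * 3 - 10` → a = 8
`total = count + a` → total = 37
`count = total - count` → count = 8
So count = 8

Answer: 8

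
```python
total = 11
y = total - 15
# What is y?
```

Trace:
`total = 11` → total = 11
`y = total - 15` → y = -4
So y = -4

Answer: -4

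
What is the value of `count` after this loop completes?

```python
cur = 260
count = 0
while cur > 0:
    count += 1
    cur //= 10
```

Count digits by repeated division by 10
`count` takes the values: 0 → 1 → 2 → 3

Answer: 3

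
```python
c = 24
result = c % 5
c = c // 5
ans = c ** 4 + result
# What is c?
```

Trace:
`c = 24` → c = 24
`result = c % 5` → result = 4
`c = c // 5` → c = 4
`ans = c ** 4 + result` → ans = 260
So c = 4

Answer: 4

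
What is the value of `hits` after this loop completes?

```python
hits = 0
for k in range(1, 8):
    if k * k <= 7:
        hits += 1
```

Count numbers where k² ≤ 7
`hits` takes the values: 0 → 1 → 2

Answer: 2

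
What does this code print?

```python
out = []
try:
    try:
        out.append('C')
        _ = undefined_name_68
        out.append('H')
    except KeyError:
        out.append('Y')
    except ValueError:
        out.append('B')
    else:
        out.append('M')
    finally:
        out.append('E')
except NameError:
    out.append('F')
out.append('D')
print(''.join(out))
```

Execution trace: 'C' (try body) → 'E' (finally) → 'F' (outer except NameError) → 'D' (after the try/except). Output: CEFD

Answer: CEFD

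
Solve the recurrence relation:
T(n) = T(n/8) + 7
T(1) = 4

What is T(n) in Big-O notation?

Each step divides n by 8 and adds 7. After log_8(n) steps we reach T(1)=4. So T(n) = 7·log_8(n) + 4 = O(log n).

Answer: O(log n)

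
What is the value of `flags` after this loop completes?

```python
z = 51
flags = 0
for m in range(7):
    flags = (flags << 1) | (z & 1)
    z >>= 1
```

Reverse lowest 7 bits of 51
`flags` takes the values: 0 → 1 → 3 → 6 → 12 → 25 → 51 → 102

Answer: 102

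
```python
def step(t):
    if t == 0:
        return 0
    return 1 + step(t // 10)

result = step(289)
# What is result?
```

Count of digits of 289: 3

Answer: 3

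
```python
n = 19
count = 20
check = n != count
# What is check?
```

Trace:
`n = 19` → n = 19
`count = 20` → count = 20
`check = n != count` → check = True
So check = True

Answer: True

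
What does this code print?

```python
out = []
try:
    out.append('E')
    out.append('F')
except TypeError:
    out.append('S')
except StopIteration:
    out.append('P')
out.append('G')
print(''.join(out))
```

Execution trace: 'E' (try body) → 'F' (try body, no exception) → 'G' (after the try/except). Output: EFG

Answer: EFG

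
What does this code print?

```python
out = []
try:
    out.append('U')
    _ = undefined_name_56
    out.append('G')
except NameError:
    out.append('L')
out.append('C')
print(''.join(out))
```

Execution trace: 'U' (try body) → 'L' (except NameError) → 'C' (after the try/except). Output: ULC

Answer: ULC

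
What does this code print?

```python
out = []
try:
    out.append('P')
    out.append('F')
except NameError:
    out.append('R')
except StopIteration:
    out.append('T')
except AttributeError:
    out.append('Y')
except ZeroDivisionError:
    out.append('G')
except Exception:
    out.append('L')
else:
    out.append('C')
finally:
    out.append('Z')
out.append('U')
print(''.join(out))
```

Execution trace: 'P' (try body) → 'F' (try body, no exception) → 'C' (else) → 'Z' (finally) → 'U' (after the try/except). Output: PFCZU

Answer: PFCZU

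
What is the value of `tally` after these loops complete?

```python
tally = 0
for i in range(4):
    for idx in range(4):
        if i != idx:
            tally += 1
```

4² - 4 (exclude diagonal)
`tally` takes the values: 0 → 1 → 2 → 3 → 4 → 5 → 6 → 7 → 8 → 9 → 10 → 11 → 12

Answer: 12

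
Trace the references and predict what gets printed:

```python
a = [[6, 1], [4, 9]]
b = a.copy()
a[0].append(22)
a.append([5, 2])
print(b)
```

Key concept: shallow copy with nested lists.
Step by step:
`a = [[6, 1], [4, 9]]` → a = [[6, 1], [4, 9]]
`b = a.copy()` → b = [[6, 1], [4, 9]]
`a[0].append(22)` → a = [[6, 1, 22], [4, 9]]; b = [[6, 1, 22], [4, 9]]
`a.append([5, 2])` → a = [[6, 1, 22], [4, 9], [5, 2]]
`print(b)` → prints [[6, 1, 22], [4, 9]]

Answer: [[6, 1, 22], [4, 9]]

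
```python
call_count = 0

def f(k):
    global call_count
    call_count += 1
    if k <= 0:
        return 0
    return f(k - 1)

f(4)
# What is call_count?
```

Linear recursion stepping by 1: 5 calls from k=4 down to ≤0.

Answer: 5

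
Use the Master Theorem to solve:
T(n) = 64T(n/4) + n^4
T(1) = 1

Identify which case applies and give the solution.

a=64, b=4, f(n)=n^4. log_4(64) = 3. Since c=4 > 3 and the regularity condition holds (64(n/4)^4 = (64/4^4)n^4 with 64/4^4 < 1), Case 3 applies: T(n) = Θ(f(n)) = O(n^4).

Answer: O(n^4) - Case 3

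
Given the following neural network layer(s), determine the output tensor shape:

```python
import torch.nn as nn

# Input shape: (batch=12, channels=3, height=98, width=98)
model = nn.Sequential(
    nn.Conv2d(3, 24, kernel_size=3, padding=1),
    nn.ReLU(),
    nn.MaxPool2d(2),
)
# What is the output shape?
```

Input: (12, 3, 98, 98) -> after Conv2d: (12, 24, 98, 98) -> after ReLU: (12, 24, 98, 98) -> Output: (12, 24, 49, 49)

Answer: (12, 24, 49, 49)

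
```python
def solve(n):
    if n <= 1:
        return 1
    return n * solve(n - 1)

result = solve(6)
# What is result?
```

solve(6) = 6 * 5 * 4 * 3 * 2 * 1 = 720

Answer: 720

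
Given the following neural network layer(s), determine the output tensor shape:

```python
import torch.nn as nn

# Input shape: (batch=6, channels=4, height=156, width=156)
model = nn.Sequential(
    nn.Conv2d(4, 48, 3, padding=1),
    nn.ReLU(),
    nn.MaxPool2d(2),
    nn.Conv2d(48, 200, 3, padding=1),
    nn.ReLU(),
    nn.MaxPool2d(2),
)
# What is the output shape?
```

Input: (6, 4, 156, 156) -> after first Conv2d: (6, 48, 156, 156) -> after first MaxPool2d: (6, 48, 78, 78) -> after second Conv2d: (6, 200, 78, 78) -> Output: (6, 200, 39, 39)

Answer: (6, 200, 39, 39)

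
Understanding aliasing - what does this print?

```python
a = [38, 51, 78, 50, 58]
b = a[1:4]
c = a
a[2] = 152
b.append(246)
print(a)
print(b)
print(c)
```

Key concept: slice vs alias.
Step by step:
`a = [38, 51, 78, 50, 58]` → a = [38, 51, 78, 50, 58]
`b = a[1:4]` → b = [51, 78, 50]
`c = a` → c = [38, 51, 78, 50, 58] (same object as a)
`a[2] = 152` → a = [38, 51, 152, 50, 58] (same object as c); c = [38, 51, 152, 50, 58] (same object as a)
`b.append(246)` → b = [51, 78, 50, 246]
`print(a)` → prints [38, 51, 152, 50, 58]
`print(b)` → prints [51, 78, 50, 246]
`print(c)` → prints [38, 51, 152, 50, 58]

Answer:
[38, 51, 152, 50, 58]
[51, 78, 50, 246]
[38, 51, 152, 50, 58]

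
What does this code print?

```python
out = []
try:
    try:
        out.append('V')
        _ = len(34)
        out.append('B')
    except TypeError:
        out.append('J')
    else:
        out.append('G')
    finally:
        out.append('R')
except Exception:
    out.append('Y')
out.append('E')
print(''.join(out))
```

Execution trace: 'V' (inner try body) → 'J' (inner except TypeError) → 'R' (inner finally) → 'E' (after the try/except). Output: VJRE

Answer: VJRE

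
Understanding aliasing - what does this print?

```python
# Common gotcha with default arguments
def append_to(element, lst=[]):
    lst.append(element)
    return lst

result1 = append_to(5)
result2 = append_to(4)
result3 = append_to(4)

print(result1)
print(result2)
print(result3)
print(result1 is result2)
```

Key concept: mutable default argument gotcha.
Step by step:
`result1 = append_to(5)` → result1 = [5]
`result2 = append_to(4)` → result1 = [5, 4] (same object as result2); result2 = [5, 4] (same object as result1)
`result3 = append_to(4)` → result1 = [5, 4, 4] (same object as result2, result3); result2 = [5, 4, 4] (same object as result1, result3); result3 = [5, 4, 4] (same object as result1, result2)
`print(result1)` → prints [5, 4, 4]
`print(result2)` → prints [5, 4, 4]
`print(result3)` → prints [5, 4, 4]
`print(result1 is result2)` → prints True

Answer:
[5, 4, 4]
[5, 4, 4]
[5, 4, 4]
True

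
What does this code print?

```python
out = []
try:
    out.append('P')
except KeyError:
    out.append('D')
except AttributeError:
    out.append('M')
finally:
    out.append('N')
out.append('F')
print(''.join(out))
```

Execution trace: 'P' (try body, no exception) → 'N' (finally) → 'F' (after the try/except). Output: PNF

Answer: PNF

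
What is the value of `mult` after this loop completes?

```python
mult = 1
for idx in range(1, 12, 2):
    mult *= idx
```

Product of 1, 3, 5, ... up to 11
`mult` takes the values: 1 → 3 → 15 → 105 → 945 → 10395

Answer: 10395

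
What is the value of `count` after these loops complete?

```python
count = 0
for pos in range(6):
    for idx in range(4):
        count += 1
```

6 * 4 = 24
`count` takes the values: 0 → 1 → 2 → 3 → 4 → 5 → 6 → 7 → 8 → 9 → 10 → 11 → 12 → 13 → 14 → 15 → 16 → 17 → 18 → 19 → 20 → 21 → 22 → 23 → 24

Answer: 24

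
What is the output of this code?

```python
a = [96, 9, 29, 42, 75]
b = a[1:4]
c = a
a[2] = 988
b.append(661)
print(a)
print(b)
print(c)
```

Key concept: slice vs alias.
Step by step:
`a = [96, 9, 29, 42, 75]` → a = [96, 9, 29, 42, 75]
`b = a[1:4]` → b = [9, 29, 42]
`c = a` → c = [96, 9, 29, 42, 75] (same object as a)
`a[2] = 988` → a = [96, 9, 988, 42, 75] (same object as c); c = [96, 9, 988, 42, 75] (same object as a)
`b.append(661)` → b = [9, 29, 42, 661]
`print(a)` → prints [96, 9, 988, 42, 75]
`print(b)` → prints [9, 29, 42, 661]
`print(c)` → prints [96, 9, 988, 42, 75]

Answer:
[96, 9, 988, 42, 75]
[9, 29, 42, 661]
[96, 9, 988, 42, 75]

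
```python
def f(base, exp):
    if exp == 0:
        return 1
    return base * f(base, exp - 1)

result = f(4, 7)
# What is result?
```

f(4, 7) = 4 * 4 * 4 * 4 * 4 * 4 * 4 = 16384

Answer: 16384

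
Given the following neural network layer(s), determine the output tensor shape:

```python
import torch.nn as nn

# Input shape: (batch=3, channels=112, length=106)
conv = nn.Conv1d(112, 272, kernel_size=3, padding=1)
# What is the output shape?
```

Input: (3, 112, 106) -> Output: (3, 272, 106)

Answer: (3, 272, 106)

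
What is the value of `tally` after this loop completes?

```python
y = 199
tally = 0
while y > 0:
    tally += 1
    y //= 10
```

Count digits by repeated division by 10
`tally` takes the values: 0 → 1 → 2 → 3

Answer: 3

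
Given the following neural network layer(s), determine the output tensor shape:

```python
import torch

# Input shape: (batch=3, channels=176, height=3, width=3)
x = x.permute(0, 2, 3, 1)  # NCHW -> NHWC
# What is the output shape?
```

Input: (3, 176, 3, 3) -> Output: (3, 3, 3, 176)

Answer: (3, 3, 3, 176)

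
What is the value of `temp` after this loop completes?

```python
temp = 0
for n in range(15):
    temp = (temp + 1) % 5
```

Increment mod 5, 15 times = 0
`temp` takes the values: 0 → 1 → 2 → 3 → 4 → 0 → 1 → 2 → 3 → 4 → 0 → 1 → 2 → 3 → 4 → 0

Answer: 0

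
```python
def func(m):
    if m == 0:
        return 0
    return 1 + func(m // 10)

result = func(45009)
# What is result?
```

Count of digits of 45009: 5

Answer: 5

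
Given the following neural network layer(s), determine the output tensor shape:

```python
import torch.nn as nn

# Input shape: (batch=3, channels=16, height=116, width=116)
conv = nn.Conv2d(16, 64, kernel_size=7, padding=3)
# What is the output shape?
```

Input: (3, 16, 116, 116) -> Output: (3, 64, 116, 116)

Answer: (3, 64, 116, 116)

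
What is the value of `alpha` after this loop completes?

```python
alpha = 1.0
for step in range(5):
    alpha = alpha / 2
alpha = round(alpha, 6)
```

Halving LR 5 times: 1 / 2^5
`alpha` takes the values: 1.0 → 0.5 → 0.25 → 0.125 → 0.0625 → 0.03125

Answer: 0.03125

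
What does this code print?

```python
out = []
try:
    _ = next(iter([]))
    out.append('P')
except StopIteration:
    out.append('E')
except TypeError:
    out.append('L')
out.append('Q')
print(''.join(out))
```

Execution trace: 'E' (except StopIteration) → 'Q' (after the try/except). Output: EQ

Answer: EQ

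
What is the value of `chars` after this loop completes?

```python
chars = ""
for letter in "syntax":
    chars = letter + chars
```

Reverse 'syntax'
`chars` takes the values: "" → "s" → "ys" → "nys" → "tnys" → "atnys" → "xatnys"

Answer: "xatnys"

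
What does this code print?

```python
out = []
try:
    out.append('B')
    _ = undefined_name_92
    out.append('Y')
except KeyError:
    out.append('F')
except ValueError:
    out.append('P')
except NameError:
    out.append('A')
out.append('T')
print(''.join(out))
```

Execution trace: 'B' (try body) → 'A' (except NameError) → 'T' (after the try/except). Output: BAT

Answer: BAT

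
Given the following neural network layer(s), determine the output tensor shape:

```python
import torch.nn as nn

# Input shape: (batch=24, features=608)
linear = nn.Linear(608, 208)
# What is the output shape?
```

Input: (24, 608) -> Output: (24, 208)

Answer: (24, 208)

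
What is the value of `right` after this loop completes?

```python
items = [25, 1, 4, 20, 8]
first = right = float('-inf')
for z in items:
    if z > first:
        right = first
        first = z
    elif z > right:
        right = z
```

Second largest (with repeats) in [25, 1, 4, 20, 8]
`right` takes the values: -inf → 1 → 4 → 20

Answer: 20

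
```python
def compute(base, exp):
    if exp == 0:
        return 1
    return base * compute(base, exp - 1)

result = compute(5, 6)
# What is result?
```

compute(5, 6) = 5 * 5 * 5 * 5 * 5 * 5 = 15625

Answer: 15625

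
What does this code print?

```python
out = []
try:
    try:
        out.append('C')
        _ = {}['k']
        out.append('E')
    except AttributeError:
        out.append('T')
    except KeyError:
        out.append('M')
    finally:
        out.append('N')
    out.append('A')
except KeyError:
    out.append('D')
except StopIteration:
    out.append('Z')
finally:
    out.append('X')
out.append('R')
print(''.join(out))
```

Execution trace: 'C' (inner try body) → 'M' (inner except KeyError) → 'N' (inner finally) → 'A' (try body, no exception) → 'X' (finally) → 'R' (after the try/except). Output: CMNAXR

Answer: CMNAXR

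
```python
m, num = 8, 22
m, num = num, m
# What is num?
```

Trace:
`m, num = 8, 22` → m = 8; num = 22
`m, num = num, m` → m = 22; num = 8
So num = 8

Answer: 8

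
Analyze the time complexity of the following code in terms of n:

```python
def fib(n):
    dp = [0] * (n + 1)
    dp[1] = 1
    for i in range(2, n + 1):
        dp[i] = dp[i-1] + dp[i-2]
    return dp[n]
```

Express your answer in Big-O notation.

This is Dynamic programming Fibonacci. Time complexity: O(n).

Answer: O(n)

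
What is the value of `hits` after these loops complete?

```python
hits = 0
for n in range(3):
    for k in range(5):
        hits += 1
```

3 * 5 = 15
`hits` takes the values: 0 → 1 → 2 → 3 → 4 → 5 → 6 → 7 → 8 → 9 → 10 → 11 → 12 → 13 → 14 → 15

Answer: 15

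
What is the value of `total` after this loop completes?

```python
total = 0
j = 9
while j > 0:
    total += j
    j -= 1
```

Sum 9 down to 1
`total` takes the values: 0 → 9 → 17 → 24 → 30 → 35 → 39 → 42 → 44 → 45

Answer: 45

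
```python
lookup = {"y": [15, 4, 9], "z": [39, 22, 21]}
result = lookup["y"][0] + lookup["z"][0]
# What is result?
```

Trace:
`lookup = {"y": [15, 4, 9], "z": [39, 22, 21]}` → lookup = {'y': [15, 4, 9], 'z': [39, 22, 21]}
`result = lookup["y"][0] + lookup["z"][0]` → result = 54
So result = 54

Answer: 54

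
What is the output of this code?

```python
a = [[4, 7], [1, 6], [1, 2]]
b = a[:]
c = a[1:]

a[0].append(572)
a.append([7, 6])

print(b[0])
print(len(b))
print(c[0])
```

Key concept: slice with nested mutation.
Step by step:
`a = [[4, 7], [1, 6], [1, 2]]` → a = [[4, 7], [1, 6], [1, 2]]
`b = a[:]` → b = [[4, 7], [1, 6], [1, 2]]
`c = a[1:]` → c = [[1, 6], [1, 2]]
`a[0].append(572)` → a = [[4, 7, 572], [1, 6], [1, 2]]; b = [[4, 7, 572], [1, 6], [1, 2]]
`a.append([7, 6])` → a = [[4, 7, 572], [1, 6], [1, 2], [7, 6]]
`print(b[0])` → prints [4, 7, 572]
`print(len(b))` → prints 3
`print(c[0])` → prints [1, 6]

Answer:
[4, 7, 572]
3
[1, 6]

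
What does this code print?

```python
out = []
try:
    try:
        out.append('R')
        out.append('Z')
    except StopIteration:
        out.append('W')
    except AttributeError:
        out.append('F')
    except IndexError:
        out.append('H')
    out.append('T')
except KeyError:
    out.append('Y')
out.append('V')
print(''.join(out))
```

Execution trace: 'R' (inner try body) → 'Z' (inner try body, no exception) → 'T' (try body, no exception) → 'V' (after the try/except). Output: RZTV

Answer: RZTV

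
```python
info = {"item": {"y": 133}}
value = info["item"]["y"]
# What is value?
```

Trace:
`info = {"item": {"y": 133}}` → info = {'item': {'y': 133}}
`value = info["item"]["y"]` → value = 133
So value = 133

Answer: 133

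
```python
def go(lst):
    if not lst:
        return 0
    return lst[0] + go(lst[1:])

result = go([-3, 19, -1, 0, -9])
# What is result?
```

(-3) + 19 + (-1) + 0 + (-9) + 0 = 6

Answer: 6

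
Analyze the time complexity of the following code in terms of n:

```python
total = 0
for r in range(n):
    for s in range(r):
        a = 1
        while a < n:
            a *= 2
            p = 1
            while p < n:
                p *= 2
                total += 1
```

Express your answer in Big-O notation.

Each loop level contributes: n × n × log n × log n. Multiplying the contributions gives O(n^2 log² n).

Answer: O(n^2 log² n)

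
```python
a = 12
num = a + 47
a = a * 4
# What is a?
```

Trace:
`a = 12` → a = 12
`num = a + 47` → num = 59
`a = a * 4` → a = 48
So a = 48

Answer: 48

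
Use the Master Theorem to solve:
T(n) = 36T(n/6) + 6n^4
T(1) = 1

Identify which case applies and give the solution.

a=36, b=6, f(n)=6n^4. log_6(36) = 2. Since c=4 > 2 and the regularity condition holds (36(n/6)^4 = (36/6^4)n^4 with 36/6^4 < 1), Case 3 applies: T(n) = Θ(f(n)) = O(n^4).

Answer: O(n^4) - Case 3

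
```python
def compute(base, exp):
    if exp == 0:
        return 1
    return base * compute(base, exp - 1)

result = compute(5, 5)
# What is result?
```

compute(5, 5) = 5 * 5 * 5 * 5 * 5 = 3125

Answer: 3125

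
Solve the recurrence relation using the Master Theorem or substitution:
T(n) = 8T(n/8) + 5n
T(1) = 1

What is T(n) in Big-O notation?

By Master Theorem: a=8, b=8, f(n)=5n. Since log_8(8) = 1 and f(n) = Θ(n^1), Case 2 applies. T(n) = O(n log n).

Answer: O(n log n)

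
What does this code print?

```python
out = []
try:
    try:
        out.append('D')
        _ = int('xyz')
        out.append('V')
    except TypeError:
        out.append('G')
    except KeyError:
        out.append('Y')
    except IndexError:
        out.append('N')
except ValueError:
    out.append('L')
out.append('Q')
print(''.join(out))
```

Execution trace: 'D' (try body) → 'L' (outer except ValueError) → 'Q' (after the try/except). Output: DLQ

Answer: DLQ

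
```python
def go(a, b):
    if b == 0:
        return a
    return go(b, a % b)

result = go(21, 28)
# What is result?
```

go(21, 28) -> go(28, 21) -> go(21, 7) -> go(7, 0) -> 7

Answer: 7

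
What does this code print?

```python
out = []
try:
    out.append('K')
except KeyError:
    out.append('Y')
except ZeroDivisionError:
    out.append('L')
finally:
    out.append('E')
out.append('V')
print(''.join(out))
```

Execution trace: 'K' (try body, no exception) → 'E' (finally) → 'V' (after the try/except). Output: KEV

Answer: KEV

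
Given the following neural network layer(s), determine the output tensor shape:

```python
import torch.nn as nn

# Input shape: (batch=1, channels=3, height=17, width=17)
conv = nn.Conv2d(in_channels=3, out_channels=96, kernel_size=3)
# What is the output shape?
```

Input: (1, 3, 17, 17) -> Output: (1, 96, 15, 15)

Answer: (1, 96, 15, 15)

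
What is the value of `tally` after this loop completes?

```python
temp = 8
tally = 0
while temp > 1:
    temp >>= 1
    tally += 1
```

Count right shifts until 1
`tally` takes the values: 0 → 1 → 2 → 3

Answer: 3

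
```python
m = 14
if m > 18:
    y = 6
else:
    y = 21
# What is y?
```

Trace:
`m = 14` → m = 14
`if m > 18: ...` → m > 18 is False, take else branch → y = 21
So y = 21

Answer: 21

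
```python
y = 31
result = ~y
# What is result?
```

Trace:
`y = 31` → y = 31
`result = ~y` → result = -32
So result = -32

Answer: -32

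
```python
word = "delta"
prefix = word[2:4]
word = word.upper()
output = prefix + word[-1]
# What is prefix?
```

Trace:
`word = "delta"` → word = 'delta'
`prefix = word[2:4]` → prefix = 'lt'
`word = word.upper()` → word = 'DELTA'
`output = prefix + word[-1]` → output = 'ltA'
So prefix = 'lt'

Answer: 'lt'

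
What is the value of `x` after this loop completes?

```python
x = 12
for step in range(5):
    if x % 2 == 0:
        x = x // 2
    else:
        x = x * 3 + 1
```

Collatz-style transformation from 12
`x` takes the values: 12 → 6 → 3 → 10 → 5 → 16

Answer: 16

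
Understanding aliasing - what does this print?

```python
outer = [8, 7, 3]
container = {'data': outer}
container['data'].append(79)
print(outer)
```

Key concept: dict holds reference to list.
Step by step:
`outer = [8, 7, 3]` → outer = [8, 7, 3]
`container = {'data': outer}` → container = {'data': [8, 7, 3]}
`container['data'].append(79)` → outer = [8, 7, 3, 79]; container = {'data': [8, 7, 3, 79]}
`print(outer)` → prints [8, 7, 3, 79]

Answer: [8, 7, 3, 79]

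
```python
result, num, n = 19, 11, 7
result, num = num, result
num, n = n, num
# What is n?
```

Trace:
`result, num, n = 19, 11, 7` → result = 19; num = 11; n = 7
`result, num = num, result` → result = 11; num = 19
`num, n = n, num` → num = 7; n = 19
So n = 19

Answer: 19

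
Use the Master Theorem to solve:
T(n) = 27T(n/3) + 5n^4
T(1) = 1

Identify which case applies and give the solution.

a=27, b=3, f(n)=5n^4. log_3(27) = 3. Since c=4 > 3 and the regularity condition holds (27(n/3)^4 = (27/3^4)n^4 with 27/3^4 < 1), Case 3 applies: T(n) = Θ(f(n)) = O(n^4).

Answer: O(n^4) - Case 3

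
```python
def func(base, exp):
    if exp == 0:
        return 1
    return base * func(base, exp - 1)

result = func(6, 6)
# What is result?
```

func(6, 6) = 6 * 6 * 6 * 6 * 6 * 6 = 46656

Answer: 46656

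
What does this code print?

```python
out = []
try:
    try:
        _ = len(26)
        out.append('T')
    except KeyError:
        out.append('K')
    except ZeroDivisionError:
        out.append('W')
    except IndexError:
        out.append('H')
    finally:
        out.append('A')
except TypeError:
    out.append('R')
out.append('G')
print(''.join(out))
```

Execution trace: 'A' (finally) → 'R' (outer except TypeError) → 'G' (after the try/except). Output: ARG

Answer: ARG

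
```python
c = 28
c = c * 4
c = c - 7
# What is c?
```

Trace:
`c = 28` → c = 28
`c = c * 4` → c = 112
`c = c - 7` → c = 105
So c = 105

Answer: 105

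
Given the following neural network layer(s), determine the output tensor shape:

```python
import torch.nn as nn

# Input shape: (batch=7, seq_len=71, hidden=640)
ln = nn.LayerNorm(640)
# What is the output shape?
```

Input: (7, 71, 640) -> Output: (7, 71, 640)

Answer: (7, 71, 640)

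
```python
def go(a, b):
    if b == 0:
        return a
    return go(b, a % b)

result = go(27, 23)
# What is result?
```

go(27, 23) -> go(23, 4) -> go(4, 3) -> go(3, 1) -> go(1, 0) -> 1

Answer: 1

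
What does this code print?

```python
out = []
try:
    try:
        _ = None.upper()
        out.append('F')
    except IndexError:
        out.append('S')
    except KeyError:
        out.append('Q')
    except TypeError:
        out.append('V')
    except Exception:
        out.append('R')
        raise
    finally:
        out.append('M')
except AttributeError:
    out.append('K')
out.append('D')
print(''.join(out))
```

Execution trace: 'R' (inner except Exception) → 'M' (inner finally) → 'K' (outer except AttributeError) → 'D' (after the try/except). Output: RMKD

Answer: RMKD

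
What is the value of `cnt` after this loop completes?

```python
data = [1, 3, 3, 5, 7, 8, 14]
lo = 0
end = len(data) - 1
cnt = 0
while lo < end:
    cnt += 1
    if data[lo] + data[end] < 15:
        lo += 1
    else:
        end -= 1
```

Steps to find pair summing to 15
`cnt` takes the values: 0 → 1 → 2 → 3 → 4 → 5 → 6

Answer: 6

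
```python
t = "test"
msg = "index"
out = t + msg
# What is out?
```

Trace:
`t = "test"` → t = 'test'
`msg = "index"` → msg = 'index'
`out = t + msg` → out = 'testindex'
So out = 'testindex'

Answer: 'testindex'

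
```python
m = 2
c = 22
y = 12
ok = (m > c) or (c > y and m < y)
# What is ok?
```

Trace:
`m = 2` → m = 2
`c = 22` → c = 22
`y = 12` → y = 12
`ok = (m > c) or (c > y and m < y)` → ok = True
So ok = True

Answer: True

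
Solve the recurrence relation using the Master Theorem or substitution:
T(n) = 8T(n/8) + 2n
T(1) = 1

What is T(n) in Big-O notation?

By Master Theorem: a=8, b=8, f(n)=2n. Since log_8(8) = 1 and f(n) = Θ(n^1), Case 2 applies. T(n) = O(n log n).

Answer: O(n log n)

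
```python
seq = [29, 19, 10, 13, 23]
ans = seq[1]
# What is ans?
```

Trace:
`seq = [29, 19, 10, 13, 23]` → seq = [29, 19, 10, 13, 23]
`ans = seq[1]` → ans = 19
So ans = 19

Answer: 19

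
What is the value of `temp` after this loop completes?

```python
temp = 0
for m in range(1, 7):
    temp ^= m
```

XOR of 1 to 6
`temp` takes the values: 0 → 1 → 3 → 0 → 4 → 1 → 7

Answer: 7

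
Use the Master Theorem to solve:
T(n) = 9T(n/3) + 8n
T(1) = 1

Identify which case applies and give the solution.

a=9, b=3, f(n)=8n. log_3(9) = 2. Since c=1 < 2, Case 1 applies: T(n) = Θ(n^log_b(a)) = O(n^2).

Answer: O(n^2) - Case 1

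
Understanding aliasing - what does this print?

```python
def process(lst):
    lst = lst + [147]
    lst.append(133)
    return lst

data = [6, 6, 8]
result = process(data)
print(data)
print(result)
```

Key concept: rebinding parameter vs mutation.
Step by step:
`data = [6, 6, 8]` → data = [6, 6, 8]
`result = process(data)` → result = [6, 6, 8, 147, 133]
`print(data)` → prints [6, 6, 8]
`print(result)` → prints [6, 6, 8, 147, 133]

Answer:
[6, 6, 8]
[6, 6, 8, 147, 133]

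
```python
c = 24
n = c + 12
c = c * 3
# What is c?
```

Trace:
`c = 24` → c = 24
`n = c + 12` → n = 36
`c = c * 3` → c = 72
So c = 72

Answer: 72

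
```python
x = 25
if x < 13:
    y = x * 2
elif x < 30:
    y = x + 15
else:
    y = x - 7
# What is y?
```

Trace:
`x = 25` → x = 25
`if x < 13: ...` → x < 13 is False, x < 30 is True → y = 40
So y = 40

Answer: 40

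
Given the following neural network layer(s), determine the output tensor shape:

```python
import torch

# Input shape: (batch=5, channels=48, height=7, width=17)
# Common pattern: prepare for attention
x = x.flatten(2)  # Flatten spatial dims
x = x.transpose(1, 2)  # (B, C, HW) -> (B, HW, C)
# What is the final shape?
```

Input: (5, 48, 7, 17) -> after flatten(2): (5, 48, 119) -> Output: (5, 119, 48)

Answer: (5, 119, 48)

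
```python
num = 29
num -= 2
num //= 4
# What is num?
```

Trace:
`num = 29` → num = 29
`num -= 2` → num = 27
`num //= 4` → num = 6
So num = 6

Answer: 6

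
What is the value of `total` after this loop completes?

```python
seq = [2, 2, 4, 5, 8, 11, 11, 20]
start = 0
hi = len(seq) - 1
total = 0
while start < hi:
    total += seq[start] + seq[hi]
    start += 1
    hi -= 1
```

Sum of pairs from ends
`total` takes the values: 0 → 22 → 35 → 50 → 63

Answer: 63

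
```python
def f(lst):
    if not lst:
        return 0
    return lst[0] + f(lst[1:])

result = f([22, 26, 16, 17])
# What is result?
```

22 + 26 + 16 + 17 + 0 = 81

Answer: 81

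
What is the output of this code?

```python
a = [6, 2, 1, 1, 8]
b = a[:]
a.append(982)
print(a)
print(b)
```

Key concept: slice [:] creates copy.
Step by step:
`a = [6, 2, 1, 1, 8]` → a = [6, 2, 1, 1, 8]
`b = a[:]` → b = [6, 2, 1, 1, 8]
`a.append(982)` → a = [6, 2, 1, 1, 8, 982]
`print(a)` → prints [6, 2, 1, 1, 8, 982]
`print(b)` → prints [6, 2, 1, 1, 8]

Answer:
[6, 2, 1, 1, 8, 982]
[6, 2, 1, 1, 8]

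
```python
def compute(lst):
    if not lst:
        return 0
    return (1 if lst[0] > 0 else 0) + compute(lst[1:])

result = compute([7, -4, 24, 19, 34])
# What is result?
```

Count of positive elements in [7, -4, 24, 19, 34] = 4

Answer: 4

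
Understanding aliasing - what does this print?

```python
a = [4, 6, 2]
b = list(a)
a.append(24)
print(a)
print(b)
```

Key concept: list() constructor creates copy.
Step by step:
`a = [4, 6, 2]` → a = [4, 6, 2]
`b = list(a)` → b = [4, 6, 2]
`a.append(24)` → a = [4, 6, 2, 24]
`print(a)` → prints [4, 6, 2, 24]
`print(b)` → prints [4, 6, 2]

Answer:
[4, 6, 2, 24]
[4, 6, 2]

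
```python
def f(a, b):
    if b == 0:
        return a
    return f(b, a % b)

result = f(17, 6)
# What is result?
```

f(17, 6) -> f(6, 5) -> f(5, 1) -> f(1, 0) -> 1

Answer: 1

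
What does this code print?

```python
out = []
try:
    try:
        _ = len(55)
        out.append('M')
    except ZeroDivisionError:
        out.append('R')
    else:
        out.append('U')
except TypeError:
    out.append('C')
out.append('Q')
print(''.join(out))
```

Execution trace: 'C' (outer except TypeError) → 'Q' (after the try/except). Output: CQ

Answer: CQ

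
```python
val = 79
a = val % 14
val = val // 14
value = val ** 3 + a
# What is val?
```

Trace:
`val = 79` → val = 79
`a = val % 14` → a = 9
`val = val // 14` → val = 5
`value = val ** 3 + a` → value = 134
So val = 5

Answer: 5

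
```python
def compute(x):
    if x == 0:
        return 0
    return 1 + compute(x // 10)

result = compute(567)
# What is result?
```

Count of digits of 567: 3

Answer: 3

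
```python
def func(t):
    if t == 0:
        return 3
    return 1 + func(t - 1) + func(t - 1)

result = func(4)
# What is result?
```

func(t) = 1 + 2·func(t-1), func(0)=3. Closed form: (3+1)·2^4 - 1 = 63.

Answer: 63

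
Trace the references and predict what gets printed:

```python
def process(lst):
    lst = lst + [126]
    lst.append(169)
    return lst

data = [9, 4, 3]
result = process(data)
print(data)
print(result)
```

Key concept: rebinding parameter vs mutation.
Step by step:
`data = [9, 4, 3]` → data = [9, 4, 3]
`result = process(data)` → result = [9, 4, 3, 126, 169]
`print(data)` → prints [9, 4, 3]
`print(result)` → prints [9, 4, 3, 126, 169]

Answer:
[9, 4, 3]
[9, 4, 3, 126, 169]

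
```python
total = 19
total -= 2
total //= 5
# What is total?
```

Trace:
`total = 19` → total = 19
`total -= 2` → total = 17
`total //= 5` → total = 3
So total = 3

Answer: 3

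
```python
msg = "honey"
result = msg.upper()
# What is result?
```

Trace:
`msg = "honey"` → msg = 'honey'
`result = msg.upper()` → result = 'HONEY'
So result = 'HONEY'

Answer: 'HONEY'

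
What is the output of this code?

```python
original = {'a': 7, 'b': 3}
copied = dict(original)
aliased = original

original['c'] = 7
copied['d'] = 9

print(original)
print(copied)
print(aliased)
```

Key concept: dict() creates copy, assignment creates alias.
Step by step:
`original = {'a': 7, 'b': 3}` → original = {'a': 7, 'b': 3}
`copied = dict(original)` → copied = {'a': 7, 'b': 3}
`aliased = original` → aliased = {'a': 7, 'b': 3} (same object as original)
`original['c'] = 7` → original = {'a': 7, 'b': 3, 'c': 7} (same object as aliased); aliased = {'a': 7, 'b': 3, 'c': 7} (same object as original)
`copied['d'] = 9` → copied = {'a': 7, 'b': 3, 'd': 9}
`print(original)` → prints {'a': 7, 'b': 3, 'c': 7}
`print(copied)` → prints {'a': 7, 'b': 3, 'd': 9}
`print(aliased)` → prints {'a': 7, 'b': 3, 'c': 7}

Answer:
{'a': 7, 'b': 3, 'c': 7}
{'a': 7, 'b': 3, 'd': 9}
{'a': 7, 'b': 3, 'c': 7}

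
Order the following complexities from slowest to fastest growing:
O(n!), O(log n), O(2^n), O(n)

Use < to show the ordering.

Ordered by growth rate: O(log n) < O(n) < O(2^n) < O(n!)

Answer: O(log n) < O(n) < O(2^n) < O(n!)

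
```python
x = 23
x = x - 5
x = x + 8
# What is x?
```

Trace:
`x = 23` → x = 23
`x = x - 5` → x = 18
`x = x + 8` → x = 26
So x = 26

Answer: 26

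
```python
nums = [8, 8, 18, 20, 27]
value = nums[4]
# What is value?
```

Trace:
`nums = [8, 8, 18, 20, 27]` → nums = [8, 8, 18, 20, 27]
`value = nums[4]` → value = 27
So value = 27

Answer: 27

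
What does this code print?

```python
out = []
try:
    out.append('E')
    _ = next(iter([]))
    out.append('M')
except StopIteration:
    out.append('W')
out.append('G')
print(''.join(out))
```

Execution trace: 'E' (try body) → 'W' (except StopIteration) → 'G' (after the try/except). Output: EWG

Answer: EWG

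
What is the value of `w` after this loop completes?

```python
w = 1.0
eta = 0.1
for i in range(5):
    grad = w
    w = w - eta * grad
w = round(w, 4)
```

Gradient descent: w = 1.0 * (1 - 0.1)^5
`w` takes the values: 1.0 → 0.9 → 0.81 → 0.729 → 0.6561 → 0.59049 → 0.5905

Answer: 0.5905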